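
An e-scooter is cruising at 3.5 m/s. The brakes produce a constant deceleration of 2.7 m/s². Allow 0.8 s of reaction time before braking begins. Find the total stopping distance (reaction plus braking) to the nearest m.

Reaction distance = v·t_r = 3.5000 × 0.8 = 2.800 m.
Braking distance = v²/(2a) = 3.5000² / (2 × 2.700) = 12.250 / 5.400 = 2.269 m.
Total = 2.800 + 2.269 = 5.069 m.

Total stopping distance ≈ 5 m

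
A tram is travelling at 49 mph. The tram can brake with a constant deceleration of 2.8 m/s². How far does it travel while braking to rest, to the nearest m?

Braking distance ≈ 86 m

49 mph × 0.44704 = 21.9050 m/s.
Braking distance = v²/(2a) = 21.9050² / (2 × 2.800) = 479.829 / 5.600 = 85.684 m.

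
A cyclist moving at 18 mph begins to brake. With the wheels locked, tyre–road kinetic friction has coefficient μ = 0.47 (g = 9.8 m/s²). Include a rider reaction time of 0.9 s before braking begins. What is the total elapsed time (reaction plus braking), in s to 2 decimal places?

Total time ≈ 2.65 s

18 mph × 0.44704 = 8.0467 m/s.
a = μg = 0.47 × 9.8 = 4.606 m/s².
Braking time = v/a = 8.0467 / 4.606 = 1.747 s.
Total = 0.9 + 1.747 = 2.647 s.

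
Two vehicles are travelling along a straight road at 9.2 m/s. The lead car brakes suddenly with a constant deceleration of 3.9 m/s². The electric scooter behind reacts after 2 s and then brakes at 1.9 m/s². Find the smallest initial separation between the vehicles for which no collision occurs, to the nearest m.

Minimum gap ≈ 30 m

Leader travels v²/(2a_L) = 84.640 / 7.800 = 10.851 m before stopping.
Follower covers v·t_r = 9.2000 × 2 = 18.400 m while reacting, then v²/(2a_F) = 84.640 / 3.800 = 22.274 m while braking, for a total of 18.400 + 22.274 = 40.674 m.
Since a_F ≤ a_L and the follower starts braking later, the follower is never slower than the leader, so the closest approach is when both have stopped.
Minimum gap = 40.674 − 10.851 = 29.823 m.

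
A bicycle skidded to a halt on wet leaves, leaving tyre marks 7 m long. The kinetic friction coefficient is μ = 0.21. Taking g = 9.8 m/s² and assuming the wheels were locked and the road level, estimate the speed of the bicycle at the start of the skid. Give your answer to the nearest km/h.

Initial speed ≈ 19 km/h

Deceleration a = μg = 0.21 × 9.8 = 2.058 m/s².
v = √(2a·d) = √(2 × 2.058 × 7) = √28.812 = 5.3677 m/s.
= 5.3677 × 3.6 = 19.324 km/h.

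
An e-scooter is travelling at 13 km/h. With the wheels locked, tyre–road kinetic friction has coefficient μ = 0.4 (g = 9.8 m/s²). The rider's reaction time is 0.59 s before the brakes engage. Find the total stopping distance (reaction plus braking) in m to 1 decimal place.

Total stopping distance ≈ 3.8 m

13 km/h ÷ 3.6 = 3.6111 m/s.
a = μg = 0.4 × 9.8 = 3.920 m/s².
Reaction distance = v·t_r = 3.6111 × 0.59 = 2.131 m.
Braking distance = v²/(2a) = 3.6111² / (2 × 3.920) = 13.040 / 7.840 = 1.663 m.
Total = 2.131 + 1.663 = 3.794 m.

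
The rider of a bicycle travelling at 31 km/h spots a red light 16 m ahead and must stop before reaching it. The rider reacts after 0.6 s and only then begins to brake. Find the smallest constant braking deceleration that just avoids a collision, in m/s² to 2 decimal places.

Required deceleration ≈ 3.42 m/s²

31 km/h ÷ 3.6 = 8.6111 m/s.
Distance covered during reaction = 8.6111 × 0.6 = 5.167 m.
Distance available for braking: 16 − 5.167 = 10.833 m.
v² = 2a·d ⇒ a = v²/(2d) = 8.6111² / (2 × 10.833) = 74.151 / 21.666 = 3.4225 m/s².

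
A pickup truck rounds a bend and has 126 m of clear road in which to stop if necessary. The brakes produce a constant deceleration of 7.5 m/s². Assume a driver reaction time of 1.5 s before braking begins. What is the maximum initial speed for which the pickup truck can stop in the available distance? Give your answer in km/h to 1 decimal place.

Stopping distance: v·t_r + v²/(2a) = 126 with t_r = 1.5 s and a = 7.500 m/s².
So v² + 22.500 v − 1890.00 = 0.
Positive root: v = −a·t_r + √((a·t_r)² + 2a·d) = −11.250 + √(126.562 + 1890.00) = 33.6561 m/s.
33.6561 m/s × 3.6 = 121.162 km/h.

Maximum speed ≈ 121.2 km/h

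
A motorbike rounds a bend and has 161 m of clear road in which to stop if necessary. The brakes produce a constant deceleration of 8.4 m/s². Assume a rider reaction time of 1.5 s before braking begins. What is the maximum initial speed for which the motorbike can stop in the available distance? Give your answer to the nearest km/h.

Stopping distance: v·t_r + v²/(2a) = 161 with t_r = 1.5 s and a = 8.400 m/s².
So v² + 25.200 v − 2704.80 = 0.
Positive root: v = −a·t_r + √((a·t_r)² + 2a·d) = −12.600 + √(158.760 + 2704.80) = 40.9122 m/s.
40.9122 m/s × 3.6 = 147.284 km/h.

Maximum speed ≈ 147 km/h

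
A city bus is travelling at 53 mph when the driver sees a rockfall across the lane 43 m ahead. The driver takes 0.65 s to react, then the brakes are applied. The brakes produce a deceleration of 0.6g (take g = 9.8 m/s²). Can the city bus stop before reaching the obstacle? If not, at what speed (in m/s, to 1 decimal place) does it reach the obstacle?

No — it strikes the obstacle at 15.4 m/s

53 mph × 0.44704 = 23.6931 m/s.
a = 0.6 × 9.8 = 5.880 m/s².
Reaction distance = 23.6931 × 0.65 = 15.401 m.
Braking distance needed to stop: v²/(2a) = 561.363 / 11.760 = 47.735 m, so total needed = 15.401 + 47.735 = 63.136 m > 43 m — it cannot stop.
Distance remaining when braking begins: 43 − 15.401 = 27.599 m.
v² = v₀² − 2a·d = 561.363 − 2 × 5.880 × 27.599 = 236.799 m²/s².
v = √236.799 = 15.388 m/s.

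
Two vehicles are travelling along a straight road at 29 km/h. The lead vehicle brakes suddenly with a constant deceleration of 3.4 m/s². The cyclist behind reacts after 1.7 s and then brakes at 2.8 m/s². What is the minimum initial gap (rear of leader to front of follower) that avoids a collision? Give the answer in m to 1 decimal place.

Minimum gap ≈ 15.7 m

29 km/h ÷ 3.6 = 8.0556 m/s.
Leader travels v²/(2a_L) = 64.893 / 6.800 = 9.543 m before stopping.
Follower covers v·t_r = 8.0556 × 1.7 = 13.695 m while reacting, then v²/(2a_F) = 64.893 / 5.600 = 11.588 m while braking, for a total of 13.695 + 11.588 = 25.283 m.
Since a_F ≤ a_L and the follower starts braking later, the follower is never slower than the leader, so the closest approach is when both have stopped.
Minimum gap = 25.283 − 9.543 = 15.740 m.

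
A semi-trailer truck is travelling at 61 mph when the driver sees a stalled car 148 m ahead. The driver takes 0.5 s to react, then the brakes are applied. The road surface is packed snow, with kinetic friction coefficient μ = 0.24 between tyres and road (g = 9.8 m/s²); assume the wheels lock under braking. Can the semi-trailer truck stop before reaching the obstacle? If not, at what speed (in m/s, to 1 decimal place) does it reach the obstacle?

61 mph × 0.44704 = 27.2694 m/s.
a = μg = 0.24 × 9.8 = 2.352 m/s².
Reaction distance = 27.2694 × 0.5 = 13.635 m.
Braking distance needed to stop: v²/(2a) = 743.620 / 4.704 = 158.082 m, so total needed = 13.635 + 158.082 = 171.717 m > 148 m — it cannot stop.
Distance remaining when braking begins: 148 − 13.635 = 134.365 m.
v² = v₀² − 2a·d = 743.620 − 2 × 2.352 × 134.365 = 111.567 m²/s².
v = √111.567 = 10.563 m/s.

No — it strikes the obstacle at 10.6 m/s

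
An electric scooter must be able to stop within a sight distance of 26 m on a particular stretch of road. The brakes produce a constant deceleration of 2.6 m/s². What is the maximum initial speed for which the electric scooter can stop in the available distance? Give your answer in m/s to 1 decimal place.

Maximum speed ≈ 11.6 m/s

v²/(2a) = d ⇒ v = √(2 × 2.600 × 26) = √135.20 = 11.6276 m/s.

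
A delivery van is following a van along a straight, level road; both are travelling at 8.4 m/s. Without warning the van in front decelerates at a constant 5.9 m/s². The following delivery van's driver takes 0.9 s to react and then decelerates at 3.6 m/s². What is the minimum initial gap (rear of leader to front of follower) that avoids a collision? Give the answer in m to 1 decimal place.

Minimum gap ≈ 11.4 m

Leader travels v²/(2a_L) = 70.560 / 11.800 = 5.980 m before stopping.
Follower covers v·t_r = 8.4000 × 0.9 = 7.560 m while reacting, then v²/(2a_F) = 70.560 / 7.200 = 9.800 m while braking, for a total of 7.560 + 9.800 = 17.360 m.
Since a_F ≤ a_L and the follower starts braking later, the follower is never slower than the leader, so the closest approach is when both have stopped.
Minimum gap = 17.360 − 5.980 = 11.380 m.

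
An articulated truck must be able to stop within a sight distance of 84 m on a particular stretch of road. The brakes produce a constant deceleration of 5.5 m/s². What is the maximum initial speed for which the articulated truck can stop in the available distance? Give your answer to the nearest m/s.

v²/(2a) = d ⇒ v = √(2 × 5.500 × 84) = √924.00 = 30.3974 m/s.

Maximum speed ≈ 30 m/s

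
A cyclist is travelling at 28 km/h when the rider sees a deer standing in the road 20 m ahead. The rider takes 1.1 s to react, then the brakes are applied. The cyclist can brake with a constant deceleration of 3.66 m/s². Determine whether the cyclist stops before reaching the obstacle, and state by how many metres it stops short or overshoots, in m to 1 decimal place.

Yes — it stops 3.2 m short of the obstacle

28 km/h ÷ 3.6 = 7.7778 m/s.
Reaction distance = 7.7778 × 1.1 = 8.556 m.
Braking distance = v²/(2a) = 60.494 / 7.320 = 8.264 m.
Total stopping distance = 8.556 + 8.264 = 16.820 m, vs 20 m available — it stops with 20 − 16.820 = 3.180 m to spare.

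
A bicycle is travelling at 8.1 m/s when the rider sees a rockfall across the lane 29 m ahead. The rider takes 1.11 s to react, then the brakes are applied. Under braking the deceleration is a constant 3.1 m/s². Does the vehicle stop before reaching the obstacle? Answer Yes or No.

Yes

Reaction distance = 8.1000 × 1.11 = 8.991 m.
Braking distance = v²/(2a) = 65.610 / 6.200 = 10.582 m.
Total stopping distance = 8.991 + 10.582 = 19.573 m, vs 29 m available — it stops with 29 − 19.573 = 9.427 m to spare.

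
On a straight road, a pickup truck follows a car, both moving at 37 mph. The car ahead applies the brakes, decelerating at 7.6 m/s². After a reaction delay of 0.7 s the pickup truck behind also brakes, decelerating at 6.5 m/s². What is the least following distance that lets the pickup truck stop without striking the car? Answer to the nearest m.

Minimum gap ≈ 15 m

37 mph × 0.44704 = 16.5405 m/s.
Leader travels v²/(2a_L) = 273.588 / 15.200 = 17.999 m before stopping.
Follower covers v·t_r = 16.5405 × 0.7 = 11.578 m while reacting, then v²/(2a_F) = 273.588 / 13.000 = 21.045 m while braking, for a total of 11.578 + 21.045 = 32.623 m.
Since a_F ≤ a_L and the follower starts braking later, the follower is never slower than the leader, so the closest approach is when both have stopped.
Minimum gap = 32.623 − 17.999 = 14.624 m.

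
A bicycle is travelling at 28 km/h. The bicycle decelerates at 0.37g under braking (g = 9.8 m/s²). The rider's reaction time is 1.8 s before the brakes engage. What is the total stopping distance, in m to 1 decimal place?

Total stopping distance ≈ 22.3 m

28 km/h ÷ 3.6 = 7.7778 m/s.
a = 0.37 × 9.8 = 3.626 m/s².
Reaction distance = v·t_r = 7.7778 × 1.8 = 14.000 m.
Braking distance = v²/(2a) = 7.7778² / (2 × 3.626) = 60.494 / 7.252 = 8.342 m.
Total = 14.000 + 8.342 = 22.342 m.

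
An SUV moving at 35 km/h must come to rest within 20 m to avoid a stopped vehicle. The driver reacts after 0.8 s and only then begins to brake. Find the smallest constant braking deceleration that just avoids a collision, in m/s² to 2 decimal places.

35 km/h ÷ 3.6 = 9.7222 m/s.
Distance covered during reaction = 9.7222 × 0.8 = 7.778 m.
Distance available for braking: 20 − 7.778 = 12.222 m.
v² = 2a·d ⇒ a = v²/(2d) = 9.7222² / (2 × 12.222) = 94.521 / 24.444 = 3.8668 m/s².

Required deceleration ≈ 3.87 m/s²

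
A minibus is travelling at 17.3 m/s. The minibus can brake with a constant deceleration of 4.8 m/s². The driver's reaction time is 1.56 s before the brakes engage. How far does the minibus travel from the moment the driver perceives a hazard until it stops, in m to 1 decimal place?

Reaction distance = v·t_r = 17.3000 × 1.56 = 26.988 m.
Braking distance = v²/(2a) = 17.3000² / (2 × 4.800) = 299.290 / 9.600 = 31.176 m.
Total = 26.988 + 31.176 = 58.164 m.

Total stopping distance ≈ 58.2 m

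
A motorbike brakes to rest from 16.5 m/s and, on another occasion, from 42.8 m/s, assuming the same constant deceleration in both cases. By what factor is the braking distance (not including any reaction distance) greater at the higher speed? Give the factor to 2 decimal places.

Braking distance d = v²/(2a), so with a fixed, d ∝ v².
Factor = (42.8/16.5)² = 2.5939² = 6.7283.

Factor ≈ 6.73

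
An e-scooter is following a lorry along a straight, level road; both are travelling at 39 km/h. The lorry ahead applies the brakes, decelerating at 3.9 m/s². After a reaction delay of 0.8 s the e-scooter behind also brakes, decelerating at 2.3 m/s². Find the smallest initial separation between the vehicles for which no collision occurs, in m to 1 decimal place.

Minimum gap ≈ 19.1 m

39 km/h ÷ 3.6 = 10.8333 m/s.
Leader travels v²/(2a_L) = 117.360 / 7.800 = 15.046 m before stopping.
Follower covers v·t_r = 10.8333 × 0.8 = 8.667 m while reacting, then v²/(2a_F) = 117.360 / 4.600 = 25.513 m while braking, for a total of 8.667 + 25.513 = 34.180 m.
Since a_F ≤ a_L and the follower starts braking later, the follower is never slower than the leader, so the closest approach is when both have stopped.
Minimum gap = 34.180 − 15.046 = 19.134 m.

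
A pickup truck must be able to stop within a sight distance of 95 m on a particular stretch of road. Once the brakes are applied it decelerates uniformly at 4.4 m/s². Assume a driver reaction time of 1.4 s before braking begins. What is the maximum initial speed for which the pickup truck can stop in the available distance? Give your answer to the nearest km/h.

Stopping distance: v·t_r + v²/(2a) = 95 with t_r = 1.4 s and a = 4.400 m/s².
So v² + 12.320 v − 836.00 = 0.
Positive root: v = −a·t_r + √((a·t_r)² + 2a·d) = −6.160 + √(37.946 + 836.00) = 23.4026 m/s.
23.4026 m/s × 3.6 = 84.249 km/h.

Maximum speed ≈ 84 km/h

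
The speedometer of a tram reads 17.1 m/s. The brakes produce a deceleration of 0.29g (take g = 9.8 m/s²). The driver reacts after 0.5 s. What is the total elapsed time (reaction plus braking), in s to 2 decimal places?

a = 0.29 × 9.8 = 2.842 m/s².
Braking time = v/a = 17.1000 / 2.842 = 6.017 s.
Total = 0.5 + 6.017 = 6.517 s.

Total time ≈ 6.52 s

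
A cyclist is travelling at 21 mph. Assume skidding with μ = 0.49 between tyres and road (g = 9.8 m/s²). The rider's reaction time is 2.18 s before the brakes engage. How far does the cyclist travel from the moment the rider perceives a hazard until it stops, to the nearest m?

Total stopping distance ≈ 30 m

21 mph × 0.44704 = 9.3878 m/s.
a = μg = 0.49 × 9.8 = 4.802 m/s².
Reaction distance = v·t_r = 9.3878 × 2.18 = 20.465 m.
Braking distance = v²/(2a) = 9.3878² / (2 × 4.802) = 88.131 / 9.604 = 9.176 m.
Total = 20.465 + 9.176 = 29.641 m.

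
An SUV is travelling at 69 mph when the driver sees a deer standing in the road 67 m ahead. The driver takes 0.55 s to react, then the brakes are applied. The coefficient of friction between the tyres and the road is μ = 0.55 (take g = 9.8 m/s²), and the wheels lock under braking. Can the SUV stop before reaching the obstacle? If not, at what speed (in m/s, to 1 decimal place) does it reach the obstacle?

69 mph × 0.44704 = 30.8458 m/s.
a = μg = 0.55 × 9.8 = 5.390 m/s².
Reaction distance = 30.8458 × 0.55 = 16.965 m.
Braking distance needed to stop: v²/(2a) = 951.463 / 10.780 = 88.262 m, so total needed = 16.965 + 88.262 = 105.227 m > 67 m — it cannot stop.
Distance remaining when braking begins: 67 − 16.965 = 50.035 m.
v² = v₀² − 2a·d = 951.463 − 2 × 5.390 × 50.035 = 412.086 m²/s².
v = √412.086 = 20.300 m/s.

No — it strikes the obstacle at 20.3 m/s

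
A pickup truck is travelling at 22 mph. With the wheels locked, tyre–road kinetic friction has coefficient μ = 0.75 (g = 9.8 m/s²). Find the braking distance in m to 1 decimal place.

22 mph × 0.44704 = 9.8349 m/s.
a = μg = 0.75 × 9.8 = 7.350 m/s².
Braking distance = v²/(2a) = 9.8349² / (2 × 7.350) = 96.725 / 14.700 = 6.580 m.

Braking distance ≈ 6.6 m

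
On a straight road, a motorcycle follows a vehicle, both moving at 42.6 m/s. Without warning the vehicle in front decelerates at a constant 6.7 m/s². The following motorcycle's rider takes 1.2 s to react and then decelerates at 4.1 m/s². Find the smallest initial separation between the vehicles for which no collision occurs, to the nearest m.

Minimum gap ≈ 137 m

Leader travels v²/(2a_L) = 1814.760 / 13.400 = 135.430 m before stopping.
Follower covers v·t_r = 42.6000 × 1.2 = 51.120 m while reacting, then v²/(2a_F) = 1814.760 / 8.200 = 221.312 m while braking, for a total of 51.120 + 221.312 = 272.432 m.
Since a_F ≤ a_L and the follower starts braking later, the follower is never slower than the leader, so the closest approach is when both have stopped.
Minimum gap = 272.432 − 135.430 = 137.002 m.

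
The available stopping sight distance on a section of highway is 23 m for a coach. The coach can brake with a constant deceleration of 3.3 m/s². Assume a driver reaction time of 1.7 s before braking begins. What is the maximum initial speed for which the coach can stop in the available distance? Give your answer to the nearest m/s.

Maximum speed ≈ 8 m/s

Stopping distance: v·t_r + v²/(2a) = 23 with t_r = 1.7 s and a = 3.300 m/s².
So v² + 11.220 v − 151.80 = 0.
Positive root: v = −a·t_r + √((a·t_r)² + 2a·d) = −5.610 + √(31.472 + 151.80) = 7.9278 m/s.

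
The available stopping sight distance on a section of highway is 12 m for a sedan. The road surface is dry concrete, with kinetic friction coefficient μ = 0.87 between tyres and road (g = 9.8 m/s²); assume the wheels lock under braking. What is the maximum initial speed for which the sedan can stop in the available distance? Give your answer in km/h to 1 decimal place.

Maximum speed ≈ 51.5 km/h

a = μg = 0.87 × 9.8 = 8.526 m/s².
v²/(2a) = d ⇒ v = √(2 × 8.526 × 12) = √204.62 = 14.3045 m/s.
14.3045 m/s × 3.6 = 51.496 km/h.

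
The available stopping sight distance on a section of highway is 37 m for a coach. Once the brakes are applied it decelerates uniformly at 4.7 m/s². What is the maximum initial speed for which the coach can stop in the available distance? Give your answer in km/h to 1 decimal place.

Maximum speed ≈ 67.1 km/h

v²/(2a) = d ⇒ v = √(2 × 4.700 × 37) = √347.80 = 18.6494 m/s.
18.6494 m/s × 3.6 = 67.138 km/h.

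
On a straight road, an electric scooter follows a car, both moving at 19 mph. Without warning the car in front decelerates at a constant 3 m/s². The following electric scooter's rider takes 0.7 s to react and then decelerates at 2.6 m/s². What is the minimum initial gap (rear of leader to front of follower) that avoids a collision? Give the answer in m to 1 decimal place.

19 mph × 0.44704 = 8.4938 m/s.
Leader travels v²/(2a_L) = 72.145 / 6.000 = 12.024 m before stopping.
Follower covers v·t_r = 8.4938 × 0.7 = 5.946 m while reacting, then v²/(2a_F) = 72.145 / 5.200 = 13.874 m while braking, for a total of 5.946 + 13.874 = 19.820 m.
Since a_F ≤ a_L and the follower starts braking later, the follower is never slower than the leader, so the closest approach is when both have stopped.
Minimum gap = 19.820 − 12.024 = 7.796 m.

Minimum gap ≈ 7.8 m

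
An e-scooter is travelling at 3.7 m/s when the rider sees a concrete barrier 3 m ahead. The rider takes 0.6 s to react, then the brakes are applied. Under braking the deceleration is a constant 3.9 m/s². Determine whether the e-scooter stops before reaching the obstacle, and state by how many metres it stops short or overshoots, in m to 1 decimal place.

Reaction distance = 3.7000 × 0.6 = 2.220 m.
Braking distance = v²/(2a) = 13.690 / 7.800 = 1.755 m.
Total stopping distance = 2.220 + 1.755 = 3.975 m, vs 3 m available — it cannot stop in time and overshoots by 3.975 − 3 = 0.975 m.

No — it overshoots by 1.0 m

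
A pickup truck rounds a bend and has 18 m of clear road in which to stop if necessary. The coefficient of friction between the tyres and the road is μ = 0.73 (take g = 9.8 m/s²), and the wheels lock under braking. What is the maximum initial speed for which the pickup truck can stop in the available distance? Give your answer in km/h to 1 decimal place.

Maximum speed ≈ 57.8 km/h

a = μg = 0.73 × 9.8 = 7.154 m/s².
v²/(2a) = d ⇒ v = √(2 × 7.154 × 18) = √257.54 = 16.0481 m/s.
16.0481 m/s × 3.6 = 57.773 km/h.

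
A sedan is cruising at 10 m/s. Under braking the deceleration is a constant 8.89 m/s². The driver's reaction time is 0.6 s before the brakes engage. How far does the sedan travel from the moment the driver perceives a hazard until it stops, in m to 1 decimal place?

Reaction distance = v·t_r = 10.0000 × 0.6 = 6.000 m.
Braking distance = v²/(2a) = 10.0000² / (2 × 8.890) = 100.000 / 17.780 = 5.624 m.
Total = 6.000 + 5.624 = 11.624 m.

Total stopping distance ≈ 11.6 m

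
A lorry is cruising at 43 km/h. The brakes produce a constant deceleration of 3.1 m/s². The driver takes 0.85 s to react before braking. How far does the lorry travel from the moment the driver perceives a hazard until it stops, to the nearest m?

43 km/h ÷ 3.6 = 11.9444 m/s.
Reaction distance = v·t_r = 11.9444 × 0.85 = 10.153 m.
Braking distance = v²/(2a) = 11.9444² / (2 × 3.100) = 142.669 / 6.200 = 23.011 m.
Total = 10.153 + 23.011 = 33.164 m.

Total stopping distance ≈ 33 m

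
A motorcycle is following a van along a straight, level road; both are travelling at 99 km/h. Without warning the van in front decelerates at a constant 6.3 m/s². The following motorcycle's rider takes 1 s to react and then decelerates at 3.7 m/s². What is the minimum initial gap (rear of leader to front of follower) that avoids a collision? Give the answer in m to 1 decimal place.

99 km/h ÷ 3.6 = 27.5000 m/s.
Leader travels v²/(2a_L) = 756.250 / 12.600 = 60.020 m before stopping.
Follower covers v·t_r = 27.5000 × 1 = 27.500 m while reacting, then v²/(2a_F) = 756.250 / 7.400 = 102.196 m while braking, for a total of 27.500 + 102.196 = 129.696 m.
Since a_F ≤ a_L and the follower starts braking later, the follower is never slower than the leader, so the closest approach is when both have stopped.
Minimum gap = 129.696 − 60.020 = 69.676 m.

Minimum gap ≈ 69.7 m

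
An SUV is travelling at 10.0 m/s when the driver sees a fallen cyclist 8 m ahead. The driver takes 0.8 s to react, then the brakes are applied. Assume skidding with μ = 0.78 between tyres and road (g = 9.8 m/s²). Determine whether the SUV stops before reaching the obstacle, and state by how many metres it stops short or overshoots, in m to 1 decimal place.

a = μg = 0.78 × 9.8 = 7.644 m/s².
Reaction distance = 10.0000 × 0.8 = 8.000 m.
Braking distance = v²/(2a) = 100.000 / 15.288 = 6.541 m.
Total stopping distance = 8.000 + 6.541 = 14.541 m, vs 8 m available — it cannot stop in time and overshoots by 14.541 − 8 = 6.541 m.

No — it overshoots by 6.5 m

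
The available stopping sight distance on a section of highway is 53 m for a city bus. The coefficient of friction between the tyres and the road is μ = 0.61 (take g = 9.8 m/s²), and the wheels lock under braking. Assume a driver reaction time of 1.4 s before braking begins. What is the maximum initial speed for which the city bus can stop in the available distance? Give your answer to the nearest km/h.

a = μg = 0.61 × 9.8 = 5.978 m/s².
Stopping distance: v·t_r + v²/(2a) = 53 with t_r = 1.4 s and a = 5.978 m/s².
So v² + 16.738 v − 633.67 = 0.
Positive root: v = −a·t_r + √((a·t_r)² + 2a·d) = −8.369 + √(70.040 + 633.67) = 18.1585 m/s.
18.1585 m/s × 3.6 = 65.371 km/h.

Maximum speed ≈ 65 km/h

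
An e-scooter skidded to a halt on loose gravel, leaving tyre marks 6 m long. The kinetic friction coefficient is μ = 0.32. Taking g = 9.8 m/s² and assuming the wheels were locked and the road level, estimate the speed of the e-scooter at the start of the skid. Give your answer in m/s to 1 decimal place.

Initial speed ≈ 6.1 m/s

Deceleration a = μg = 0.32 × 9.8 = 3.136 m/s².
v = √(2a·d) = √(2 × 3.136 × 6) = √37.632 = 6.1345 m/s.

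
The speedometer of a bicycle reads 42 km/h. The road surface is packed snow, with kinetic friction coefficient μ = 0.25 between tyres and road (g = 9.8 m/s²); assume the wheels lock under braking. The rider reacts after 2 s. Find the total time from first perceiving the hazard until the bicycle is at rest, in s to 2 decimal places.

42 km/h ÷ 3.6 = 11.6667 m/s.
a = μg = 0.25 × 9.8 = 2.450 m/s².
Braking time = v/a = 11.6667 / 2.450 = 4.762 s.
Total = 2 + 4.762 = 6.762 s.

Total time ≈ 6.76 s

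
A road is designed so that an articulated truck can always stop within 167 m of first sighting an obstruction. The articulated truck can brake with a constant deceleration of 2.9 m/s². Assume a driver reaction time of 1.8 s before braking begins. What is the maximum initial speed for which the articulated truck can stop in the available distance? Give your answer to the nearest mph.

Maximum speed ≈ 59 mph

Stopping distance: v·t_r + v²/(2a) = 167 with t_r = 1.8 s and a = 2.900 m/s².
So v² + 10.440 v − 968.60 = 0.
Positive root: v = −a·t_r + √((a·t_r)² + 2a·d) = −5.220 + √(27.248 + 968.60) = 26.3371 m/s.
26.3371 m/s ÷ 0.44704 = 58.914 mph.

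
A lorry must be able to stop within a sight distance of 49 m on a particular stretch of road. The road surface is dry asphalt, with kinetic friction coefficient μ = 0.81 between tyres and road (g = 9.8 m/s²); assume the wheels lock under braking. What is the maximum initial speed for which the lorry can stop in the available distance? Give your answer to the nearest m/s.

Maximum speed ≈ 28 m/s

a = μg = 0.81 × 9.8 = 7.938 m/s².
v²/(2a) = d ⇒ v = √(2 × 7.938 × 49) = √777.92 = 27.8912 m/s.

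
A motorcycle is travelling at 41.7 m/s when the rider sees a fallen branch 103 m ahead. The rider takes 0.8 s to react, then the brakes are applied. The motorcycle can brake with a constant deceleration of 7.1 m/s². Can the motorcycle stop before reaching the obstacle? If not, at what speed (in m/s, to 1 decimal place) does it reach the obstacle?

Reaction distance = 41.7000 × 0.8 = 33.360 m.
Braking distance needed to stop: v²/(2a) = 1738.890 / 14.200 = 122.457 m, so total needed = 33.360 + 122.457 = 155.817 m > 103 m — it cannot stop.
Distance remaining when braking begins: 103 − 33.360 = 69.640 m.
v² = v₀² − 2a·d = 1738.890 − 2 × 7.100 × 69.640 = 750.002 m²/s².
v = √750.002 = 27.386 m/s.

No — it strikes the obstacle at 27.4 m/s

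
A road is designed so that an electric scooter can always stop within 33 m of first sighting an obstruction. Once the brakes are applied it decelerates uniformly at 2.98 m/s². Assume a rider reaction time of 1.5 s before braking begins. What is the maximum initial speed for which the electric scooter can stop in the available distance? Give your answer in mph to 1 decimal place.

Stopping distance: v·t_r + v²/(2a) = 33 with t_r = 1.5 s and a = 2.980 m/s².
So v² + 8.940 v − 196.68 = 0.
Positive root: v = −a·t_r + √((a·t_r)² + 2a·d) = −4.470 + √(19.981 + 196.68) = 10.2494 m/s.
10.2494 m/s ÷ 0.44704 = 22.927 mph.

Maximum speed ≈ 22.9 mph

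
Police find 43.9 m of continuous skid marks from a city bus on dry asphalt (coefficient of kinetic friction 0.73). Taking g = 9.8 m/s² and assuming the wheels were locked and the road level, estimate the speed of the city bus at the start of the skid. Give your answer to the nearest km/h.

Deceleration a = μg = 0.73 × 9.8 = 7.154 m/s².
v = √(2a·d) = √(2 × 7.154 × 43.9) = √628.121 = 25.0623 m/s.
= 25.0623 × 3.6 = 90.224 km/h.

Initial speed ≈ 90 km/h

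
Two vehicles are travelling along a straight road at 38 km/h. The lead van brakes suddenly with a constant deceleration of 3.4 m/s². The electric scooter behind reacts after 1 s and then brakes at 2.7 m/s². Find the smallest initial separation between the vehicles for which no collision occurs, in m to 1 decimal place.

Minimum gap ≈ 14.8 m

38 km/h ÷ 3.6 = 10.5556 m/s.
Leader travels v²/(2a_L) = 111.421 / 6.800 = 16.385 m before stopping.
Follower covers v·t_r = 10.5556 × 1 = 10.556 m while reacting, then v²/(2a_F) = 111.421 / 5.400 = 20.634 m while braking, for a total of 10.556 + 20.634 = 31.190 m.
Since a_F ≤ a_L and the follower starts braking later, the follower is never slower than the leader, so the closest approach is when both have stopped.
Minimum gap = 31.190 − 16.385 = 14.805 m.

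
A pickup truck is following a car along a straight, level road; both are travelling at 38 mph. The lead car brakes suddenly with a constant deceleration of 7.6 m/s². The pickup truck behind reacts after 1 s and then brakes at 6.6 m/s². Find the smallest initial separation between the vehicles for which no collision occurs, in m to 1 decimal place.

38 mph × 0.44704 = 16.9875 m/s.
Leader travels v²/(2a_L) = 288.575 / 15.200 = 18.985 m before stopping.
Follower covers v·t_r = 16.9875 × 1 = 16.988 m while reacting, then v²/(2a_F) = 288.575 / 13.200 = 21.862 m while braking, for a total of 16.988 + 21.862 = 38.850 m.
Since a_F ≤ a_L and the follower starts braking later, the follower is never slower than the leader, so the closest approach is when both have stopped.
Minimum gap = 38.850 − 18.985 = 19.865 m.

Minimum gap ≈ 19.9 m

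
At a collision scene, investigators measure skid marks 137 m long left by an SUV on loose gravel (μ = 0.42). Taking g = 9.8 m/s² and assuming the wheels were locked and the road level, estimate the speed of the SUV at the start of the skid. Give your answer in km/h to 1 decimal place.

Initial speed ≈ 120.9 km/h

Deceleration a = μg = 0.42 × 9.8 = 4.116 m/s².
v = √(2a·d) = √(2 × 4.116 × 137) = √1127.784 = 33.5825 m/s.
= 33.5825 × 3.6 = 120.897 km/h.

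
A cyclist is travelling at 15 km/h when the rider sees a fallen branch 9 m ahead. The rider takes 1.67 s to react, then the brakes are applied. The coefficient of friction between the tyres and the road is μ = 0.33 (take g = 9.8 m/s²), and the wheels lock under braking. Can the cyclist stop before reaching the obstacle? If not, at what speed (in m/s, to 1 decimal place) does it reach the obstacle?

No — it strikes the obstacle at 2.0 m/s

15 km/h ÷ 3.6 = 4.1667 m/s.
a = μg = 0.33 × 9.8 = 3.234 m/s².
Reaction distance = 4.1667 × 1.67 = 6.958 m.
Braking distance needed to stop: v²/(2a) = 17.361 / 6.468 = 2.684 m, so total needed = 6.958 + 2.684 = 9.642 m > 9 m — it cannot stop.
Distance remaining when braking begins: 9 − 6.958 = 2.042 m.
v² = v₀² − 2a·d = 17.361 − 2 × 3.234 × 2.042 = 4.153 m²/s².
v = √4.153 = 2.038 m/s.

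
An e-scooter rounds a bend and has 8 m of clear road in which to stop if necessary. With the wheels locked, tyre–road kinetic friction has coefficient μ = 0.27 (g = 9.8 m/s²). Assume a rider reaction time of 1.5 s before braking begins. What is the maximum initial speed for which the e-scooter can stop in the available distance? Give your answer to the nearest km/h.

a = μg = 0.27 × 9.8 = 2.646 m/s².
Stopping distance: v·t_r + v²/(2a) = 8 with t_r = 1.5 s and a = 2.646 m/s².
So v² + 7.938 v − 42.34 = 0.
Positive root: v = −a·t_r + √((a·t_r)² + 2a·d) = −3.969 + √(15.753 + 42.34) = 3.6529 m/s.
3.6529 m/s × 3.6 = 13.150 km/h.

Maximum speed ≈ 13 km/h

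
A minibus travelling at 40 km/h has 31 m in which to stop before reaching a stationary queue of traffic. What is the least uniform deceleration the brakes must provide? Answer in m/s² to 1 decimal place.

40 km/h ÷ 3.6 = 11.1111 m/s.
v² = 2a·d ⇒ a = v²/(2d) = 11.1111² / (2 × 31.000) = 123.457 / 62.000 = 1.9912 m/s².

Required deceleration ≈ 2.0 m/s²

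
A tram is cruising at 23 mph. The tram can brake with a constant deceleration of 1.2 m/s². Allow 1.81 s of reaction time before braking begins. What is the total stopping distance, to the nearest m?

23 mph × 0.44704 = 10.2819 m/s.
Reaction distance = v·t_r = 10.2819 × 1.81 = 18.610 m.
Braking distance = v²/(2a) = 10.2819² / (2 × 1.200) = 105.717 / 2.400 = 44.049 m.
Total = 18.610 + 44.049 = 62.659 m.

Total stopping distance ≈ 63 m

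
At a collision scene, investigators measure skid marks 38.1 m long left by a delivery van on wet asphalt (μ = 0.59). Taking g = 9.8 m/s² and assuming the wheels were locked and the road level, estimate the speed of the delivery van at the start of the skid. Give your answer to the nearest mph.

Deceleration a = μg = 0.59 × 9.8 = 5.782 m/s².
v = √(2a·d) = √(2 × 5.782 × 38.1) = √440.588 = 20.9902 m/s.
= 20.9902 ÷ 0.44704 = 46.954 mph.

Initial speed ≈ 47 mph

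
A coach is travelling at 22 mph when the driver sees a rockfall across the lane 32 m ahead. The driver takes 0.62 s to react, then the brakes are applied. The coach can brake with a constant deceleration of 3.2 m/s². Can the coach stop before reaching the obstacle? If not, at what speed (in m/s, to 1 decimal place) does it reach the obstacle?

Yes — it stops about 10.8 m short of the obstacle, so it never reaches it

22 mph × 0.44704 = 9.8349 m/s.
Reaction distance = 9.8349 × 0.62 = 6.098 m.
Braking distance = v²/(2a) = 96.725 / 6.400 = 15.113 m.
Total stopping distance = 6.098 + 15.113 = 21.211 m, vs 32 m available — it stops with 32 − 21.211 = 10.789 m to spare.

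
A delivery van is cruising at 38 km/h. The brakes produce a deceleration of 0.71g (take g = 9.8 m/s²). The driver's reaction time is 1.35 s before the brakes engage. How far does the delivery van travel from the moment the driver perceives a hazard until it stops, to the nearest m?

38 km/h ÷ 3.6 = 10.5556 m/s.
a = 0.71 × 9.8 = 6.958 m/s².
Reaction distance = v·t_r = 10.5556 × 1.35 = 14.250 m.
Braking distance = v²/(2a) = 10.5556² / (2 × 6.958) = 111.421 / 13.916 = 8.007 m.
Total = 14.250 + 8.007 = 22.257 m.

Total stopping distance ≈ 22 m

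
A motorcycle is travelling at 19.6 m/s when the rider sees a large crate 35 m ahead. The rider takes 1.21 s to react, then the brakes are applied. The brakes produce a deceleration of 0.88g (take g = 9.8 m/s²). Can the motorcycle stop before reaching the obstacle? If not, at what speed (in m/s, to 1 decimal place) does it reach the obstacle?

a = 0.88 × 9.8 = 8.624 m/s².
Reaction distance = 19.6000 × 1.21 = 23.716 m.
Braking distance needed to stop: v²/(2a) = 384.160 / 17.248 = 22.273 m, so total needed = 23.716 + 22.273 = 45.989 m > 35 m — it cannot stop.
Distance remaining when braking begins: 35 − 23.716 = 11.284 m.
v² = v₀² − 2a·d = 384.160 − 2 × 8.624 × 11.284 = 189.534 m²/s².
v = √189.534 = 13.767 m/s.

No — it strikes the obstacle at 13.8 m/s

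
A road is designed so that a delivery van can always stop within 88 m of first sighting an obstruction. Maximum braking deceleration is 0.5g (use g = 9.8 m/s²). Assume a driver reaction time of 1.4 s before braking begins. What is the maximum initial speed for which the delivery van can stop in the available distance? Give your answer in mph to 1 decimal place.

a = 0.5 × 9.8 = 4.900 m/s².
Stopping distance: v·t_r + v²/(2a) = 88 with t_r = 1.4 s and a = 4.900 m/s².
So v² + 13.720 v − 862.40 = 0.
Positive root: v = −a·t_r + √((a·t_r)² + 2a·d) = −6.860 + √(47.060 + 862.40) = 23.2973 m/s.
23.2973 m/s ÷ 0.44704 = 52.115 mph.

Maximum speed ≈ 52.1 mph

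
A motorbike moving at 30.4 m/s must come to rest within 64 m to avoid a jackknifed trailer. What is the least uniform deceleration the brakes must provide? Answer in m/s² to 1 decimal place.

v² = 2a·d ⇒ a = v²/(2d) = 30.4000² / (2 × 64.000) = 924.160 / 128.000 = 7.2200 m/s².

Required deceleration ≈ 7.2 m/s²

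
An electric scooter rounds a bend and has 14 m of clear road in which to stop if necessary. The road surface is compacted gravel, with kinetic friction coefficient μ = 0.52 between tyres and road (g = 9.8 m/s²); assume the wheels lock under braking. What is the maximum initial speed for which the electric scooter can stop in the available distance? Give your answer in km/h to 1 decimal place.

Maximum speed ≈ 43.0 km/h

a = μg = 0.52 × 9.8 = 5.096 m/s².
v²/(2a) = d ⇒ v = √(2 × 5.096 × 14) = √142.69 = 11.9453 m/s.
11.9453 m/s × 3.6 = 43.003 km/h.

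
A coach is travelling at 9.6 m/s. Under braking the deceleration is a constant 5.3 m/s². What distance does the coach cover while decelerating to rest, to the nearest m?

Braking distance ≈ 9 m

Braking distance = v²/(2a) = 9.6000² / (2 × 5.300) = 92.160 / 10.600 = 8.694 m.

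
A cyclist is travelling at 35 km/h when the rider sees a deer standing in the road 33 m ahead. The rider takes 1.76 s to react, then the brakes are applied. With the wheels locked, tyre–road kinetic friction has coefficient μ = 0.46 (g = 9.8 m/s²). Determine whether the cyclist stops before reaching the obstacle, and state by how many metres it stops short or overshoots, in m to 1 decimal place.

35 km/h ÷ 3.6 = 9.7222 m/s.
a = μg = 0.46 × 9.8 = 4.508 m/s².
Reaction distance = 9.7222 × 1.76 = 17.111 m.
Braking distance = v²/(2a) = 94.521 / 9.016 = 10.484 m.
Total stopping distance = 17.111 + 10.484 = 27.595 m, vs 33 m available — it stops with 33 − 27.595 = 5.405 m to spare.

Yes — it stops 5.4 m short of the obstacle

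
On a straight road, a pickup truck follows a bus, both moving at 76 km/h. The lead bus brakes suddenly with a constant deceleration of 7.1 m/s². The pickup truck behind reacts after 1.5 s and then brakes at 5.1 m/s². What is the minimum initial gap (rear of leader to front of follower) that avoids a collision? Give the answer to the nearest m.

76 km/h ÷ 3.6 = 21.1111 m/s.
Leader travels v²/(2a_L) = 445.679 / 14.200 = 31.386 m before stopping.
Follower covers v·t_r = 21.1111 × 1.5 = 31.667 m while reacting, then v²/(2a_F) = 445.679 / 10.200 = 43.694 m while braking, for a total of 31.667 + 43.694 = 75.361 m.
Since a_F ≤ a_L and the follower starts braking later, the follower is never slower than the leader, so the closest approach is when both have stopped.
Minimum gap = 75.361 − 31.386 = 43.975 m.

Minimum gap ≈ 44 m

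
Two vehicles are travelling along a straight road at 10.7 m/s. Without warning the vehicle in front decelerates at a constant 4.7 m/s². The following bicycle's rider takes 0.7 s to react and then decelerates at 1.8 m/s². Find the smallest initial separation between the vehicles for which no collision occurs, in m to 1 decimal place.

Leader travels v²/(2a_L) = 114.490 / 9.400 = 12.180 m before stopping.
Follower covers v·t_r = 10.7000 × 0.7 = 7.490 m while reacting, then v²/(2a_F) = 114.490 / 3.600 = 31.803 m while braking, for a total of 7.490 + 31.803 = 39.293 m.
Since a_F ≤ a_L and the follower starts braking later, the follower is never slower than the leader, so the closest approach is when both have stopped.
Minimum gap = 39.293 − 12.180 = 27.113 m.

Minimum gap ≈ 27.1 m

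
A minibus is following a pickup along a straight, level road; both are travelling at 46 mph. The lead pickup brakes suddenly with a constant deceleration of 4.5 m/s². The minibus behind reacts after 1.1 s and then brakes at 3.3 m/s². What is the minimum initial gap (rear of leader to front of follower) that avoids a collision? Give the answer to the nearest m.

46 mph × 0.44704 = 20.5638 m/s.
Leader travels v²/(2a_L) = 422.870 / 9.000 = 46.986 m before stopping.
Follower covers v·t_r = 20.5638 × 1.1 = 22.620 m while reacting, then v²/(2a_F) = 422.870 / 6.600 = 64.071 m while braking, for a total of 22.620 + 64.071 = 86.691 m.
Since a_F ≤ a_L and the follower starts braking later, the follower is never slower than the leader, so the closest approach is when both have stopped.
Minimum gap = 86.691 − 46.986 = 39.705 m.

Minimum gap ≈ 40 m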